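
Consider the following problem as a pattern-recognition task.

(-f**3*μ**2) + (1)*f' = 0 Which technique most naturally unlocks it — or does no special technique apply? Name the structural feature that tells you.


Verdict: separation of variables — solved for the derivative, the right side factors as μ**2 times f**3 — all μ-dependence separates from all f-dependence.


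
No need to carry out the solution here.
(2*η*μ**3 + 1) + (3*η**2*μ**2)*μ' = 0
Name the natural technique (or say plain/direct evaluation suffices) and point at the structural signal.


Diagnosis: the exact-equation method — 2*η*μ**3 + 1 and 3*η**2*μ**2 pass the exactness check on the nose, so no integrating factor in η or μ is needed at all.


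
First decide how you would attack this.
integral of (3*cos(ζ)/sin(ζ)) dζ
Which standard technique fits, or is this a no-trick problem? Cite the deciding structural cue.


Verdict: u-substitution — read it as f(sin(ζ)) times a constant multiple of d(sin(ζ)): one substitution, u = sin(ζ), finishes it.


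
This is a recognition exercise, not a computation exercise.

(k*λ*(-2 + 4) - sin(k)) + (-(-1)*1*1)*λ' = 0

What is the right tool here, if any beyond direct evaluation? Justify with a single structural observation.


Diagnosis: a linear integrating factor — linear in the unknown with genuine forcing: multiply through by the exponential of the integrated coefficient and the left side closes into one derivative.


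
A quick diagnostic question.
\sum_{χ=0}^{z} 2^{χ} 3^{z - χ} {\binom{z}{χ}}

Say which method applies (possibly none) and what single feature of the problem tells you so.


Best approach: the binomial theorem — terms weighting {\binom{z}{χ}} against matched powers of 2 and 3 reassemble into (2 + 3)^z by the binomial theorem.


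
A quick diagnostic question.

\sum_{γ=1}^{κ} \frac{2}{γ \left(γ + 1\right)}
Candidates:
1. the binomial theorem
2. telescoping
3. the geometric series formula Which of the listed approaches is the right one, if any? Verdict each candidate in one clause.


Verdict: telescoping — the summand \frac{2}{γ \left(γ + 1\right)} decomposes into fractions whose poles differ by an integer shift — the series collapses.
- the binomial theorem — no binomial coefficients pair up with complementary powers here.
- telescoping: yes — fits the structure here.
- the geometric series formula: the term-to-term ratio changes with the index, so the geometric formula cannot close it.


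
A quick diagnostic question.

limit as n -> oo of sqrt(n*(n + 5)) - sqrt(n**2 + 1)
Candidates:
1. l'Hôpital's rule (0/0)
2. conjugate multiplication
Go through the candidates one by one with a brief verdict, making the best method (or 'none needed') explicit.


Best approach: conjugate multiplication — sqrt(n*(n + 5)) and sqrt(n**2 + 1) both blow up, but their difference is tame once the conjugate rationalizes it.
- l'Hôpital's rule (0/0): substitution produces ∞ − ∞ rather than a vanishing quotient; the rule needs a 0/0 ratio to act on.
- conjugate multiplication — applicable, and directly so.


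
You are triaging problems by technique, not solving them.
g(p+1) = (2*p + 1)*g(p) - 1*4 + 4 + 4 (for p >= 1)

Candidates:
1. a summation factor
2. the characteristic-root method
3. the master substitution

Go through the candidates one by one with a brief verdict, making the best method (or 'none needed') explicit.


Verdict: a summation factor — first-order, linear, moving coefficient 2*p + 1: the discrete analogue of an integrating factor handles it.
- a summation factor: yes, a natural case for it.
- the characteristic-root method — the coefficients change with the index, which the root method cannot absorb.
- the master substitution — the recursion shifts the index rather than dividing it.


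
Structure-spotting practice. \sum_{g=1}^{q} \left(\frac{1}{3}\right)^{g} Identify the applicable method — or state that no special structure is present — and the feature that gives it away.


Verdict: the geometric series formula — the ratio of consecutive terms is the constant \frac{1}{3}, independent of the index — a geometric sum.


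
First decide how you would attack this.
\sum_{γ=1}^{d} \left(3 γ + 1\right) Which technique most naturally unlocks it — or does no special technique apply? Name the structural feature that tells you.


Best approach: no special technique — this is bookkeeping, not technique: standard formulas for sums of constant-multiple powers of γ apply termwise.


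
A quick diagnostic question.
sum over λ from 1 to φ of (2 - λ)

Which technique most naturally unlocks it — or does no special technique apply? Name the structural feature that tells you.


Verdict: no special technique — with only polynomial terms in λ present, the classical sum-of-powers identities are all you need.


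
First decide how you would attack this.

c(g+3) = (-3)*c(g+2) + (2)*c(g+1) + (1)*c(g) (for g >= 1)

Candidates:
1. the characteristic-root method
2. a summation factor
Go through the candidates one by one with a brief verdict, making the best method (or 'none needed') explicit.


Diagnosis: the characteristic-root method — shift-invariance with fixed coefficients calls for exponential trials; the characteristic polynomial finds every r^g.
- the characteristic-root method — yes — fits the structure here.
- a summation factor — the recurrence reaches back more than one step, outside the first-order family a summation factor normalizes.


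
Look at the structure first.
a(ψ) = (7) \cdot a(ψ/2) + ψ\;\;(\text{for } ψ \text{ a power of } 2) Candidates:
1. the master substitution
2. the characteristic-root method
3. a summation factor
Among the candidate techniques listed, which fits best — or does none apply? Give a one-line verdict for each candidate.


Verdict: the master substitution — the argument shrinks by the factor 2, so measure the index on a logarithmic scale and the recursion becomes a shift.
- the master substitution: applies; the problem has the shape this method handles.
- the characteristic-root method: the recursion divides its index rather than shifting it — outside the constant-shift family the root method covers.
- a summation factor — the recursion divides its index rather than shifting it — there is no previous-term chain for a summation factor to telescope.


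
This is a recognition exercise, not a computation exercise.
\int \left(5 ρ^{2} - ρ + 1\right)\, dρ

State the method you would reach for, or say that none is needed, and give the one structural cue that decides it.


Technique: no special technique — every term is a constant multiple of a power of ρ; term-wise power-rule integration needs no preliminary transformation.


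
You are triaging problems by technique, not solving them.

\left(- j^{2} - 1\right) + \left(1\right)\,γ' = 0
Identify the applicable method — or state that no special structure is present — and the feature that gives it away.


Method: no special technique — the slope is a function of j alone, so integrate both sides directly.


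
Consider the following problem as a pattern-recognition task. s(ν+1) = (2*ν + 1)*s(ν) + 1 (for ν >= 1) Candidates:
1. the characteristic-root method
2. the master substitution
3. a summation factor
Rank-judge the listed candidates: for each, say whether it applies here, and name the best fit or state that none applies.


Verdict: a summation factor — rescale the sequence by the product of the weights 2*ν + 1 so far — the recurrence collapses to a plain running sum.
- the characteristic-root method — the coefficients change with the index, which the root method cannot absorb.
- the master substitution: this is shift-type recursion, outside the divide-and-conquer template.
- a summation factor: applicable, and directly so.


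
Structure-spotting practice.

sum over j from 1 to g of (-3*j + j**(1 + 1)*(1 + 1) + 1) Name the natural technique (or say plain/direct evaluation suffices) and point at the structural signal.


Verdict: no special technique — Faulhaber territory: sum each constant-multiple power of j with its closed-form formula, no trick required.


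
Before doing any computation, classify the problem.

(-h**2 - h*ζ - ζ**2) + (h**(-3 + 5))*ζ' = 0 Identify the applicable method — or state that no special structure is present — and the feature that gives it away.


Technique: the homogeneous substitution — the slope's numerator and denominator share total degree; set v = ζ/h and the equation drops to separable form.


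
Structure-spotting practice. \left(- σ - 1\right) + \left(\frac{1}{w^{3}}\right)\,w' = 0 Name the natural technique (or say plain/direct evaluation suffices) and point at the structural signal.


Technique: separation of variables — all dependence on the two variables factors apart, the defining separable shape. An exactness check succeeds on this form as well — separation and the potential function arrive at the same answer, separation more directly.


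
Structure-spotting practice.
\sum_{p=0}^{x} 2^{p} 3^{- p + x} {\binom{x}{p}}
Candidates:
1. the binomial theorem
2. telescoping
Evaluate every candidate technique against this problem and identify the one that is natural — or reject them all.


Technique: the binomial theorem — the binomial coefficients weight matched powers of 2 and 3, which is exactly the expansion of a binomial power.
- the binomial theorem: applies; the problem has the shape this method handles.
- telescoping — as presented, consecutive terms share no shifted copy to cancel against — no rewrite is on display to change that.


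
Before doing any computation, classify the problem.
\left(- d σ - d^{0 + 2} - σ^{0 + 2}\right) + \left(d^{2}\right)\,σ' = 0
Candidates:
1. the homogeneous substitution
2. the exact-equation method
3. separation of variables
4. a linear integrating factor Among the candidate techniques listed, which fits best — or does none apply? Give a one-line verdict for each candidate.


Method: the homogeneous substitution — the slope's numerator and denominator have matching total degree, so it depends only on σ/d and the ratio substitution collapses it.
- the homogeneous substitution — yes, a natural case for it.
- the exact-equation method — the mixed partial derivatives differ, so the left side is not a total differential.
- separation of variables — no division isolates the independent variable from the unknown.
- a linear integrating factor — a nonlinear term in the unknown puts this outside the integrating-factor template.


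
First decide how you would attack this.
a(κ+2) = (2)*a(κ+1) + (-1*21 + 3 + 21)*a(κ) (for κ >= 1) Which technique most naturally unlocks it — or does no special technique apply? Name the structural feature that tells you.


Best approach: the characteristic-root method — constant coefficients and linearity mean the ansatz r^κ reduces it to solving the characteristic polynomial.


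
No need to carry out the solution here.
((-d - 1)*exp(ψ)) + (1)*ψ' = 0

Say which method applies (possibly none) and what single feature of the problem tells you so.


Verdict: separation of variables — solved for the derivative, the right side splits multiplicatively into a function of each variable alone — divide and integrate each side.


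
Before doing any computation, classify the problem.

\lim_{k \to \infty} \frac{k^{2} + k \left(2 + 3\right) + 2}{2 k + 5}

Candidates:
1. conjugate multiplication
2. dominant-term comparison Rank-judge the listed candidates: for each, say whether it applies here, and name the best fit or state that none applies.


Verdict: dominant-term comparison — at large k only the top-degree terms survive; compare the leading terms and the limit falls out.
- conjugate multiplication — no difference of divergent radicals appears, so rationalizing has nothing to cancel.
- dominant-term comparison: yes, a natural case for it.


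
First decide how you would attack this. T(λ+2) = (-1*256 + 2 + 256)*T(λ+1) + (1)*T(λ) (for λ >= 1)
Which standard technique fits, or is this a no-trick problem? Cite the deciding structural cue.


Technique: the characteristic-root method — fixed numeric weights on consecutive terms and no forcing term added: the root method in its home territory.


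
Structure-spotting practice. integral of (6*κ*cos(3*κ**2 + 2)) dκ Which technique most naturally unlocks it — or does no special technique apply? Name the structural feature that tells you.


Diagnosis: u-substitution — everything non-trivial happens through the inner expression 3*κ**2 + 2, and its derivative accounts for the remaining factor up to a constant, so set u = 3*κ**2 + 2.


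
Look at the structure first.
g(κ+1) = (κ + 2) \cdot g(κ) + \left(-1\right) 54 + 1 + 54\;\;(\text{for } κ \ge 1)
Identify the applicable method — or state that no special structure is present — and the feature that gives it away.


Method: a summation factor — because the multiplier κ + 2 is index-dependent, divide through by its running product and sum the resulting differences.


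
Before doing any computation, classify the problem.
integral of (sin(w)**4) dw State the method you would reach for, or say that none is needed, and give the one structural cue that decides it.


Verdict: a trigonometric identity — sin(w)**4 carries an even exponent — trade it for double-angle cosines before integrating.


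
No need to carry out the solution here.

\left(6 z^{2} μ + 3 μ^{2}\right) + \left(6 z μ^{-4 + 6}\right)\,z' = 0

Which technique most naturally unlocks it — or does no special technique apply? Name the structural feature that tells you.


Diagnosis: the exact-equation method — equality of cross partials is the green light — assemble the potential function term by term.


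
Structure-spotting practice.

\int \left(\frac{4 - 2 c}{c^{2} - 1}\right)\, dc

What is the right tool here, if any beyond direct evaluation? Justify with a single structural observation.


Best approach: partial fractions — once c^{2} - 1 is factored, each root contributes a simple-fraction term; integrate them one at a time.


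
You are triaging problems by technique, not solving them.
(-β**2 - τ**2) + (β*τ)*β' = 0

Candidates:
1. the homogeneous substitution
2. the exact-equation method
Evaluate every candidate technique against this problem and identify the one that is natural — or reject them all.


Method: the homogeneous substitution — the slope's numerator and denominator have matching total degree, so it depends only on β/τ and the ratio substitution collapses it. This doubles as a Bernoulli equation in the unknown as written; the homogeneous route needs no setup at all.
- the homogeneous substitution — yes — fits the structure here.
- the exact-equation method — no potential function has this form as its differential, as written.


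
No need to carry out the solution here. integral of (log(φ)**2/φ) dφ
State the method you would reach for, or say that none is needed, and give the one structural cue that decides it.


Method: u-substitution — structure check: outer function, inner expression log(φ), inner derivative as a factor — the classic u = log(φ) pattern.


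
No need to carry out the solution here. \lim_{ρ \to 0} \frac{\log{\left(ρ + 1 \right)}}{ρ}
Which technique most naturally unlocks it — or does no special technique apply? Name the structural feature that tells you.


Diagnosis: l'Hôpital's rule (0/0) — substituting 0 gives 0 over 0; differentiate top and bottom once and re-evaluate. One could equally expand both pieces locally and compare leading terms; the rule does that in one stroke.


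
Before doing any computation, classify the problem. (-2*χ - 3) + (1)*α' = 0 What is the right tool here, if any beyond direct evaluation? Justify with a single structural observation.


Diagnosis: no special technique — solved for the derivative, no α appears — this is antidifferentiation in χ wearing ODE clothing.


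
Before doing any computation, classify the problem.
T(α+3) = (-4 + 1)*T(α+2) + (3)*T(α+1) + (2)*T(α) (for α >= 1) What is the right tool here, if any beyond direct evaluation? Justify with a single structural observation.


Best approach: the characteristic-root method — this is the constant-coefficient homogeneous case — the whole solution in α reduces to a polynomial's roots.


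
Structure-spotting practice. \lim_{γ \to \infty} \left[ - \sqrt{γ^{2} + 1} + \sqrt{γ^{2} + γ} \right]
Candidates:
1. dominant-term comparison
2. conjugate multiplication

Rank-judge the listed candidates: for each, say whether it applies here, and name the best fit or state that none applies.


Method: conjugate multiplication — neither \sqrt{γ^{2} + γ} nor \sqrt{γ^{2} + 1} converges alone, so rewrite their difference as a conjugate-rationalized quotient first.
- dominant-term comparison: leading-power comparison does not apply to this form.
- conjugate multiplication: yes — fits the structure here.


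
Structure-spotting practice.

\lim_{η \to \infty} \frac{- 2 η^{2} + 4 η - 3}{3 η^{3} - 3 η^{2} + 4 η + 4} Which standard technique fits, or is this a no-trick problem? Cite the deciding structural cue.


Diagnosis: dominant-term comparison — divide by the highest power of η present: lower-order terms vanish and the dominant ratio remains. As a single quotient, the ∞/∞ shape would yield to repeated differentiation as well — the growth comparison gets there in one look.


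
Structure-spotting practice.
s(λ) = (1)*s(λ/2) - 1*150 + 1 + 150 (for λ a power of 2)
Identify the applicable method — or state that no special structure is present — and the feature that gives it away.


Diagnosis: the master substitution — a divide-and-conquer shape: argument λ/2, so change variables with λ = 2^m and solve the linear version.


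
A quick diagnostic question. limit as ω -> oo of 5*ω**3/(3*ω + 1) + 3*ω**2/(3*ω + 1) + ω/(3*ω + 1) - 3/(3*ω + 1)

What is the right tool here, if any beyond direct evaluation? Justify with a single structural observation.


Technique: dominant-term comparison — at large ω only the top-degree terms survive; compare the leading terms and the limit falls out. Differentiating the expression as a single quotient would eventually settle it as well; matching dominant growth settles it immediately.


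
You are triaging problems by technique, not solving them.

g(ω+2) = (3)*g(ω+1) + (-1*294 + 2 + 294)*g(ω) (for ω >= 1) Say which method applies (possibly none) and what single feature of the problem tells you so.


Diagnosis: the characteristic-root method — the recurrence treats every index alike (constant coefficients, no forcing) — precisely the regime where r^ω trials close it.


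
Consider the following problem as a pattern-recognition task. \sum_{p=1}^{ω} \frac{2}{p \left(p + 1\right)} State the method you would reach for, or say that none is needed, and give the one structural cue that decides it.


Technique: telescoping — split \frac{2}{p \left(p + 1\right)} by partial fractions and the pieces are one function at shifted arguments — interior terms cancel.


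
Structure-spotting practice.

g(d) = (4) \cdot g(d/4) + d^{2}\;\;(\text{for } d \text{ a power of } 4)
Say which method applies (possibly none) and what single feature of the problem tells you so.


Best approach: the master substitution — treat m = log base 4 of d as the new clock: one recursion step advances m by one while d scales by 4.


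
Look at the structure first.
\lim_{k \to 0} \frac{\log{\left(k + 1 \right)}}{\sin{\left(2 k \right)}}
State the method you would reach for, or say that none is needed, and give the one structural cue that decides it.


Technique: l'Hôpital's rule (0/0) — substituting 0 gives 0 over 0; differentiate top and bottom once and re-evaluate. A local series expansion at the point resolves it as well; the rule is the packaged version of that step.


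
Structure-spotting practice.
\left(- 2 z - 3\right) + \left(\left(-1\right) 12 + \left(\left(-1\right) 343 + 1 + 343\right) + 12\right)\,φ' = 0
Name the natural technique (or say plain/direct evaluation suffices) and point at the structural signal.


Verdict: no special technique — the slope is a function of z alone, so integrate both sides directly.


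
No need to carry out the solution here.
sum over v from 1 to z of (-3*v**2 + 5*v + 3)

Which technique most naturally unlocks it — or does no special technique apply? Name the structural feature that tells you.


Best approach: no special technique — no cancellation, no constant ratio, no binomial weights — just polynomial terms summed directly.


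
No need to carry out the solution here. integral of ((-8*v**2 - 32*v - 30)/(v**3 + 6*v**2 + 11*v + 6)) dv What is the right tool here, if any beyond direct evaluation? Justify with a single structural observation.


Best approach: partial fractions — a proper rational integrand over the factorable v**3 + 6*v**2 + 11*v + 6: partial fractions reduce it to elementary pieces.


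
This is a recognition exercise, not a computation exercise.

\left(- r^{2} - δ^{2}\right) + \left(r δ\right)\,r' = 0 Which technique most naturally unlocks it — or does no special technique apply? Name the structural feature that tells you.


Verdict: the homogeneous substitution — solved for the derivative, the right side is unchanged under scaling δ and r together — it depends only on the ratio r/δ, so substitute a single ratio variable. This doubles as a Bernoulli equation in the unknown as written; the homogeneous route needs no setup at all.


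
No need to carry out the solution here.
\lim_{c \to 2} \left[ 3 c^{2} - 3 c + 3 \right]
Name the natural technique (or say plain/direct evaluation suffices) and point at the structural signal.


Best approach: no special technique — no denominator vanishes and nothing blows up at 2: direct substitution is the whole computation.


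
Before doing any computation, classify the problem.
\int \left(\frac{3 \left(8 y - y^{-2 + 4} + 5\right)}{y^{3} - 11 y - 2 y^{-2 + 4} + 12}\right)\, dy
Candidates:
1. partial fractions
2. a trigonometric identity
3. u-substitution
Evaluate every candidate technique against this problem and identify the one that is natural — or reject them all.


Verdict: partial fractions — once (y^{3} - 11 y - 2 y^{-2 + 4} + 12) is factored, each root contributes a simple-fraction term; integrate them one at a time.
- partial fractions: applies; the problem has the shape this method handles.
- a trigonometric identity — there is no trigonometric structure at all — the integrand carries no sine or cosine to rewrite.
- u-substitution — no subexpression of the integrand serves as a whole-integral substitution inner — individual terms may offer their own, but none carries its derivative as a factor of the full integrand; a working change of variable would have to be constructed from outside the expression.


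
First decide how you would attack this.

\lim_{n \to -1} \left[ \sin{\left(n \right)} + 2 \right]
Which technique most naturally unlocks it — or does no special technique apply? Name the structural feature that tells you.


Diagnosis: no special technique — nothing blocks direct substitution at -1: plug in and finish.


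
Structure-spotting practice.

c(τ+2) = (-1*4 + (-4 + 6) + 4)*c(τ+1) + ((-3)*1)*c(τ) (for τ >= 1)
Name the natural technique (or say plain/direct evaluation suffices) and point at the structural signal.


Verdict: the characteristic-root method — the recurrence treats every index alike (constant coefficients, no forcing) — precisely the regime where r^τ trials close it.


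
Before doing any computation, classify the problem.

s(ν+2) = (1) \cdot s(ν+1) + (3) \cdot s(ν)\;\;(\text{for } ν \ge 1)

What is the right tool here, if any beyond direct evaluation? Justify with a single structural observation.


Verdict: the characteristic-root method — the recurrence is linear and homogeneous with constant coefficients, so the ansatz r^ν turns it into a polynomial equation for r.


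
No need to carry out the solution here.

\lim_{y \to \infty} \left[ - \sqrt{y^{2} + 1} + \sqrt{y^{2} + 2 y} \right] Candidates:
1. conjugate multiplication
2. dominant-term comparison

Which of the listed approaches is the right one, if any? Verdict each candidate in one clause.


Best approach: conjugate multiplication — turning the difference into a conjugate-rationalized ratio makes the limit readable.
- conjugate multiplication — a fit — the right tool for this form.
- dominant-term comparison: no ranking of term growth rates resolves the limit here.


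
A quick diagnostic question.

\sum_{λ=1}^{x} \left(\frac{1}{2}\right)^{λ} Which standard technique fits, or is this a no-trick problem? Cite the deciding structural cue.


Technique: the geometric series formula — each term is \frac{1}{2} times the previous one, so the geometric-series formula applies directly.


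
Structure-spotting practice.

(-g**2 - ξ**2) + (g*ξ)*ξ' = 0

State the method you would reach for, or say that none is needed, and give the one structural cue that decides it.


Verdict: the homogeneous substitution — the slope's numerator and denominator have matching total degree, so it depends only on ξ/g and the ratio substitution collapses it. A Bernoulli rewrite works here as the equation stands — the homogeneous substitution is the more immediate reading.


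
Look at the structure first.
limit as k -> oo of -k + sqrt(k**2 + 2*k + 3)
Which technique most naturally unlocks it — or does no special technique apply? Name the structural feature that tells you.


Method: conjugate multiplication — turning the difference into a conjugate-rationalized ratio makes the limit readable.


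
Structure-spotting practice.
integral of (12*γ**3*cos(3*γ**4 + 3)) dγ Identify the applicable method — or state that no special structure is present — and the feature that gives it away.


Best approach: u-substitution — the only nontrivial dependence routes through 3*γ**4 + 3, whose derivative supplies the leftover factor up to a constant multiple — u = 3*γ**4 + 3 flattens it.


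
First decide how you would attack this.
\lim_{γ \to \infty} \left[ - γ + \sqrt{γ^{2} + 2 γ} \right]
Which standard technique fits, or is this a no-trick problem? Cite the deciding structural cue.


Verdict: conjugate multiplication — \sqrt{γ^{2} + 2 γ} and γ both blow up, but their difference is tame once the conjugate rationalizes it.


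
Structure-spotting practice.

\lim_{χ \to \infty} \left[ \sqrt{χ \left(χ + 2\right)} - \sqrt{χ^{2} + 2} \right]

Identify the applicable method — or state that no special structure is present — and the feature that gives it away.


Diagnosis: conjugate multiplication — two divergent pieces with a minus sign between them and a radical in the mix: rationalize \sqrt{χ \left(χ + 2\right)} - \sqrt{χ^{2} + 2} before any limit law applies.


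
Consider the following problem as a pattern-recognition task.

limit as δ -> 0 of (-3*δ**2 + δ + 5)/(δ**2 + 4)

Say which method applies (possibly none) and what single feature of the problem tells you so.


Best approach: no special technique — the expression is continuous at the evaluation point — substitute directly; no indeterminate form appears.


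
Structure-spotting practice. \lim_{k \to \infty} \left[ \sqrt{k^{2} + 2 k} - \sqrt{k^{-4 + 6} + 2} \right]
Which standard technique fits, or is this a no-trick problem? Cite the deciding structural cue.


Method: conjugate multiplication — the ∞ − ∞ radical form is the exact trigger for the conjugate maneuver.


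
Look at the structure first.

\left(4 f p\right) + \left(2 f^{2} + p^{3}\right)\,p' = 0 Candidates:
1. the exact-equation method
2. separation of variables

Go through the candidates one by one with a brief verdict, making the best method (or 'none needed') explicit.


Best approach: the exact-equation method — checking ∂/∂p of 4 f p against ∂/∂f of 2 f^{2} + p^{3}: they match — the equation is exact as it stands.
- the exact-equation method: applicable, and directly so.
- separation of variables — no algebra isolates the independent variable on one side and the unknown on the other.


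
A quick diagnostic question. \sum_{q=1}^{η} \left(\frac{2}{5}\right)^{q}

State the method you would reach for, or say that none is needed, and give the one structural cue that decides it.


Verdict: the geometric series formula — consecutive terms stand in a fixed index-free ratio — the geometric sum formula closes it.


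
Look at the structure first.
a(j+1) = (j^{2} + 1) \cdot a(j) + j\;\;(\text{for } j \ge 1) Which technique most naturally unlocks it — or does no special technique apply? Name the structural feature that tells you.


Best approach: a summation factor — first-order, linear, moving coefficient j^{2} + 1: the discrete analogue of an integrating factor handles it.


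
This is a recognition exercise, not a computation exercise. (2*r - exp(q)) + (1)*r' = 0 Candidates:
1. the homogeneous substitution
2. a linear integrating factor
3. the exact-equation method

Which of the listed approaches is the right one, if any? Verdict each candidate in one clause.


Best approach: a linear integrating factor — r enters only linearly with coefficient 2; multiply by exp of the integral of 2 and the left side becomes one derivative.
- the homogeneous substitution — the slope does not depend on the ratio of the variables alone.
- a linear integrating factor — a fit — the right tool for this form.
- the exact-equation method — the mixed-partials test fails on this split — it is not an exact differential as presented.


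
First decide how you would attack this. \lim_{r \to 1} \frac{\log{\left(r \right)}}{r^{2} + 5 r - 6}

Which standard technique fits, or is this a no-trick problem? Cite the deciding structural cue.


Method: l'Hôpital's rule (0/0) — the 0/0 form at 1 is the signature situation for l'Hôpital's rule. One could equally expand both pieces locally and compare leading terms; the rule does that in one stroke.


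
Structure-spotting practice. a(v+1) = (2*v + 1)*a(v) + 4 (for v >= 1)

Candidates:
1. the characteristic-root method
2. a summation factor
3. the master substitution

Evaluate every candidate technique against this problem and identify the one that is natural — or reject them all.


Best approach: a summation factor — with the index-dependent coefficient 2*v + 1, dividing by the cumulative product turns the left side into a pure difference.
- the characteristic-root method — an index-dependent weight blocks the pure exponential ansatz.
- a summation factor: a fit — the right tool for this form.
- the master substitution — the recursion shifts the index rather than dividing it.


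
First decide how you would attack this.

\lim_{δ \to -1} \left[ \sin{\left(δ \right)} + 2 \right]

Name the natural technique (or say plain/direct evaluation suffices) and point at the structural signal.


Technique: no special technique — no vanishing denominator and no indeterminate clash at the point — evaluation is immediate.


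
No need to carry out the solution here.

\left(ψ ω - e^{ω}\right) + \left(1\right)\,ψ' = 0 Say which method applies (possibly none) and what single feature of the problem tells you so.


Method: a linear integrating factor — first power of ψ, nonzero forcing: the integrating-factor recipe applies verbatim with p = ω.


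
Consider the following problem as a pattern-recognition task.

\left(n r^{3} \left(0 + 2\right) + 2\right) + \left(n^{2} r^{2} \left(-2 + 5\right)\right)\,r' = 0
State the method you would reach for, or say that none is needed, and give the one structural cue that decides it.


Method: the exact-equation method — equality of cross partials is the green light — assemble the potential function term by term.


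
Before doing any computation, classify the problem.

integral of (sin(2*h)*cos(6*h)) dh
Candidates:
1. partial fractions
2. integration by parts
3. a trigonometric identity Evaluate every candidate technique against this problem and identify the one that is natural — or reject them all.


Diagnosis: a trigonometric identity — two sinusoids at different rates multiply in sin(2*h)*cos(6*h); the product-to-sum identity uncouples them.
- partial fractions: the expression is not a ratio of polynomials that decomposes further.
- integration by parts: not the natural route: no polynomial-kernel product appears — a recursive parts reduction of the trigonometric product exists, but the identity rewrite is direct.
- a trigonometric identity — applies; the problem has the shape this method handles.


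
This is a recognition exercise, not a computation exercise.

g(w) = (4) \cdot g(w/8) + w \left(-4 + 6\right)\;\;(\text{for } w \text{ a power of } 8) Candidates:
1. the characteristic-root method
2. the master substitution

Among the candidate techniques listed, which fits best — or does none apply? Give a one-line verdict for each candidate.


Diagnosis: the master substitution — the argument contracts 8-fold per step: reindex w exponentially and solve the linear recurrence in the new index.
- the characteristic-root method — a divided-index call is not the fixed-shift linear shape that characteristic roots solve.
- the master substitution: applies; the problem has the shape this method handles.


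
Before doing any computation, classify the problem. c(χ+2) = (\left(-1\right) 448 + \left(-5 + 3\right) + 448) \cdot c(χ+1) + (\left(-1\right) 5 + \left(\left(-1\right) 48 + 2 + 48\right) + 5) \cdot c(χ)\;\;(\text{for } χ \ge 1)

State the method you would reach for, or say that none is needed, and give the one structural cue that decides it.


Method: the characteristic-root method — every coefficient is a fixed number and the forcing is zero — substitute r^χ and read off the root equation.


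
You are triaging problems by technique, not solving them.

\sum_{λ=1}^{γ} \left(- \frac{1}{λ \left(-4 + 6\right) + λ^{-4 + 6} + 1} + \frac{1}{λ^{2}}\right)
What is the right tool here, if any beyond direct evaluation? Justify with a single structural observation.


Method: telescoping — the generic term is a one-step difference of \frac{1}{λ^{2}}, so partial sums shortcut to endpoint evaluation.


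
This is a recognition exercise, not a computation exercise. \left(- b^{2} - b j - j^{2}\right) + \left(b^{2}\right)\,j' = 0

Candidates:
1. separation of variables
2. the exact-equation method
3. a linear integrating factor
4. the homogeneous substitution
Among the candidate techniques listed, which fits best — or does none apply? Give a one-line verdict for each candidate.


Diagnosis: the homogeneous substitution — solved for the derivative, the right side is unchanged under scaling b and j together — it depends only on the ratio j/b, so substitute a single ratio variable.
- separation of variables: the two dependences are entangled, not a clean product of one-variable pieces.
- the exact-equation method: no potential function has this form as its differential, as written.
- a linear integrating factor: a nonlinear term in the unknown puts this outside the integrating-factor template.
- the homogeneous substitution — a fit — the right tool for this form.


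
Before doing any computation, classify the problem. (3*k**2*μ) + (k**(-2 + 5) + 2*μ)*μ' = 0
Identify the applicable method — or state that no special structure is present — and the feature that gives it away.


Best approach: the exact-equation method — because the two cross partials coincide, the form is conservative as written — recover its potential in (k, μ).


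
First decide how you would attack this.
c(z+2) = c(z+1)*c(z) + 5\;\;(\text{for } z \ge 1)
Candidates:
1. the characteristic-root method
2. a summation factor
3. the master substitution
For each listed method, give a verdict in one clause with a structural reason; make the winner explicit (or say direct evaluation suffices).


Verdict: no special technique — each new value is a nonlinear function of earlier ones — scaling arguments and superposition both fail.
- the characteristic-root method — nonlinearity rules out exponential-mode superposition from the start.
- a summation factor — no summation factor applies — the rule is not linear in the sequence values.
- the master substitution: this is shift-type recursion, outside the divide-and-conquer template.


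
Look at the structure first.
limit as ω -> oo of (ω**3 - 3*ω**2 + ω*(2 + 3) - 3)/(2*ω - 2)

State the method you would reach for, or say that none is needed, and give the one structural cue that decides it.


Technique: dominant-term comparison — divide by the highest power of ω present: lower-order terms vanish and the dominant ratio remains. As a single quotient, the ∞/∞ shape would yield to repeated differentiation as well — the growth comparison gets there in one look.


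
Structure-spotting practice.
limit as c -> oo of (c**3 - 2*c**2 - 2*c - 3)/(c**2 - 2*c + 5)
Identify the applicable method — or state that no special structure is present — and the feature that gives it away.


Method: dominant-term comparison — divide by the highest power of c present: lower-order terms vanish and the dominant ratio remains. Viewed as a single quotient this is an ∞/∞ form — an at-infinity application of l'Hôpital's rule would also resolve it; comparing leading growth reads the answer without differentiating.


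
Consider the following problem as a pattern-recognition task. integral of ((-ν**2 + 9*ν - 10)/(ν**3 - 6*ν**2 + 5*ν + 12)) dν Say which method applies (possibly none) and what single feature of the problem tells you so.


Method: partial fractions — break ν**3 - 6*ν**2 + 5*ν + 12 into its roots and the integral splits into logarithm-sized bites.


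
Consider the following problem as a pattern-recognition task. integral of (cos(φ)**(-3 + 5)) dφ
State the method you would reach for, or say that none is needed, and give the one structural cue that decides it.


Verdict: a trigonometric identity — the exponent on cos(φ)**(-3 + 5) is even — the power-reduction identity is the standard preprocessing step.


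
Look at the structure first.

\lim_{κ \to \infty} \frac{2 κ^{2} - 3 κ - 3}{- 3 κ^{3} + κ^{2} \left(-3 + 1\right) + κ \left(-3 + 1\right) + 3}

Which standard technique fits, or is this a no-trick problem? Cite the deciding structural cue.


Diagnosis: dominant-term comparison — at large κ only the top-degree terms survive; compare the leading terms and the limit falls out. Viewed as a single quotient this is an ∞/∞ form — an at-infinity application of l'Hôpital's rule would also resolve it; comparing leading growth reads the answer without differentiating.


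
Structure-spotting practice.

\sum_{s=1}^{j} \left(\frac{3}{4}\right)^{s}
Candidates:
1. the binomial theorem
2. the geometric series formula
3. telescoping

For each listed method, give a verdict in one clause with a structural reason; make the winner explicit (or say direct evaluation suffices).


Diagnosis: the geometric series formula — check a ratio of consecutive terms: it is \frac{3}{4}, independent of the index, so the geometric formula closes the sum.
- the binomial theorem — the terms lack the binomial-coefficient-weighted complementary-power pattern of an expansion.
- the geometric series formula: yes, a natural case for it.
- telescoping: as presented, consecutive terms share no shifted copy to cancel against — no rewrite is on display to change that.
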